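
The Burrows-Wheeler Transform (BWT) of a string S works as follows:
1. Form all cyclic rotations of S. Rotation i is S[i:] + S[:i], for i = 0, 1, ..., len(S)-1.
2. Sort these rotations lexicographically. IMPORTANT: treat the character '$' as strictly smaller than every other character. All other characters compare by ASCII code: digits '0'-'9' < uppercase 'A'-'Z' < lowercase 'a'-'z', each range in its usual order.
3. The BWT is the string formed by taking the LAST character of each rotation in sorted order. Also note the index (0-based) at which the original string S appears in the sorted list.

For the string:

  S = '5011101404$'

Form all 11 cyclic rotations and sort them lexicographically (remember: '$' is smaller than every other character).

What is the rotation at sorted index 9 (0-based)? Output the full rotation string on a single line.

All 11 rotations (rotation i = S[i:]+S[:i]):
  rot[0] = 5011101404$
  rot[1] = 011101404$5
  rot[2] = 11101404$50
  rot[3] = 1101404$501
  rot[4] = 101404$5011
  rot[5] = 01404$50111
  rot[6] = 1404$501110
  rot[7] = 404$5011101
  rot[8] = 04$50111014
  rot[9] = 4$501110140
  rot[10] = $5011101404
Sorted (with $ < everything):
  sorted[0] = $5011101404
  sorted[1] = 011101404$5
  sorted[2] = 01404$50111
  sorted[3] = 04$50111014
  sorted[4] = 101404$5011
  sorted[5] = 1101404$501
  sorted[6] = 11101404$50
  sorted[7] = 1404$501110
  sorted[8] = 4$501110140
  sorted[9] = 404$5011101
  sorted[10] = 5011101404$
sorted[9] = 404$5011101

Answer: 404$5011101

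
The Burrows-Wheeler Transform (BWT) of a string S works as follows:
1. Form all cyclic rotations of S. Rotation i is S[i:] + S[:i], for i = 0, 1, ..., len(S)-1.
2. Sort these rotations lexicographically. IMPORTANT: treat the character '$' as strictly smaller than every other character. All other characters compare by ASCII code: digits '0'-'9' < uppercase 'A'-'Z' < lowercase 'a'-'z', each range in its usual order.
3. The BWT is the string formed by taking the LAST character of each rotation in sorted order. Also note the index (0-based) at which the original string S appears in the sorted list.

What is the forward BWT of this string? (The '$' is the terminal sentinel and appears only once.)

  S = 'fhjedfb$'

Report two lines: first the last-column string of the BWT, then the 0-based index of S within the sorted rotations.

Answer: bfejd$fh
5

Derivation:
All 8 rotations (rotation i = S[i:]+S[:i]):
  rot[0] = fhjedfb$
  rot[1] = hjedfb$f
  rot[2] = jedfb$fh
  rot[3] = edfb$fhj
  rot[4] = dfb$fhje
  rot[5] = fb$fhjed
  rot[6] = b$fhjedf
  rot[7] = $fhjedfb
Sorted (with $ < everything):
  sorted[0] = $fhjedfb  (last char: 'b')
  sorted[1] = b$fhjedf  (last char: 'f')
  sorted[2] = dfb$fhje  (last char: 'e')
  sorted[3] = edfb$fhj  (last char: 'j')
  sorted[4] = fb$fhjed  (last char: 'd')
  sorted[5] = fhjedfb$  (last char: '$')
  sorted[6] = hjedfb$f  (last char: 'f')
  sorted[7] = jedfb$fh  (last char: 'h')
Last column: bfejd$fh
Original string S is at sorted index 5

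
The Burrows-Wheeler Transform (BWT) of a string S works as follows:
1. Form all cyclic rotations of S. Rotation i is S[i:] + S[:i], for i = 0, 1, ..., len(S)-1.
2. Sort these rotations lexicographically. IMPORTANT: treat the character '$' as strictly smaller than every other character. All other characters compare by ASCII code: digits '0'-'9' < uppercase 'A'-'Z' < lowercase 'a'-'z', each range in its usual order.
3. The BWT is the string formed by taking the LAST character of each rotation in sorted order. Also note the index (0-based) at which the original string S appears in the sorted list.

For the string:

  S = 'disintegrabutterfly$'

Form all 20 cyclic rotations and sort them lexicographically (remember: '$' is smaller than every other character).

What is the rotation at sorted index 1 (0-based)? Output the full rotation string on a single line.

All 20 rotations (rotation i = S[i:]+S[:i]):
  rot[0] = disintegrabutterfly$
  rot[1] = isintegrabutterfly$d
  rot[2] = sintegrabutterfly$di
  rot[3] = integrabutterfly$dis
  rot[4] = ntegrabutterfly$disi
  rot[5] = tegrabutterfly$disin
  rot[6] = egrabutterfly$disint
  rot[7] = grabutterfly$disinte
  rot[8] = rabutterfly$disinteg
  rot[9] = abutterfly$disintegr
  rot[10] = butterfly$disintegra
  rot[11] = utterfly$disintegrab
  rot[12] = tterfly$disintegrabu
  rot[13] = terfly$disintegrabut
  rot[14] = erfly$disintegrabutt
  rot[15] = rfly$disintegrabutte
  rot[16] = fly$disintegrabutter
  rot[17] = ly$disintegrabutterf
  rot[18] = y$disintegrabutterfl
  rot[19] = $disintegrabutterfly
Sorted (with $ < everything):
  sorted[0] = $disintegrabutterfly
  sorted[1] = abutterfly$disintegr
  sorted[2] = butterfly$disintegra
  sorted[3] = disintegrabutterfly$
  sorted[4] = egrabutterfly$disint
  sorted[5] = erfly$disintegrabutt
  sorted[6] = fly$disintegrabutter
  sorted[7] = grabutterfly$disinte
  sorted[8] = integrabutterfly$dis
  sorted[9] = isintegrabutterfly$d
  sorted[10] = ly$disintegrabutterf
  sorted[11] = ntegrabutterfly$disi
  sorted[12] = rabutterfly$disinteg
  sorted[13] = rfly$disintegrabutte
  sorted[14] = sintegrabutterfly$di
  sorted[15] = tegrabutterfly$disin
  sorted[16] = terfly$disintegrabut
  sorted[17] = tterfly$disintegrabu
  sorted[18] = utterfly$disintegrab
  sorted[19] = y$disintegrabutterfl
sorted[1] = abutterfly$disintegr

Answer: abutterfly$disintegr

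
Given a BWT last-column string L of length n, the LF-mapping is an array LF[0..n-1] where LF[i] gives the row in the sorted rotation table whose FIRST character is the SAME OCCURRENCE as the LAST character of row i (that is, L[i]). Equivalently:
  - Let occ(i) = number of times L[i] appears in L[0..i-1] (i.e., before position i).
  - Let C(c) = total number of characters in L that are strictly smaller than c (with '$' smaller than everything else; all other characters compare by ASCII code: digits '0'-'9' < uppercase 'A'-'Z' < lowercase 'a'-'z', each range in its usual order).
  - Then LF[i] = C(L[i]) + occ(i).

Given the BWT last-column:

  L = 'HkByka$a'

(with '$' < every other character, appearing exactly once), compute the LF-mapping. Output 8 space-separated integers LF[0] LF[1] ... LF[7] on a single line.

Char counts: '$':1, 'B':1, 'H':1, 'a':2, 'k':2, 'y':1
C (first-col start): C('$')=0, C('B')=1, C('H')=2, C('a')=3, C('k')=5, C('y')=7
L[0]='H': occ=0, LF[0]=C('H')+0=2+0=2
L[1]='k': occ=0, LF[1]=C('k')+0=5+0=5
L[2]='B': occ=0, LF[2]=C('B')+0=1+0=1
L[3]='y': occ=0, LF[3]=C('y')+0=7+0=7
L[4]='k': occ=1, LF[4]=C('k')+1=5+1=6
L[5]='a': occ=0, LF[5]=C('a')+0=3+0=3
L[6]='$': occ=0, LF[6]=C('$')+0=0+0=0
L[7]='a': occ=1, LF[7]=C('a')+1=3+1=4

Answer: 2 5 1 7 6 3 0 4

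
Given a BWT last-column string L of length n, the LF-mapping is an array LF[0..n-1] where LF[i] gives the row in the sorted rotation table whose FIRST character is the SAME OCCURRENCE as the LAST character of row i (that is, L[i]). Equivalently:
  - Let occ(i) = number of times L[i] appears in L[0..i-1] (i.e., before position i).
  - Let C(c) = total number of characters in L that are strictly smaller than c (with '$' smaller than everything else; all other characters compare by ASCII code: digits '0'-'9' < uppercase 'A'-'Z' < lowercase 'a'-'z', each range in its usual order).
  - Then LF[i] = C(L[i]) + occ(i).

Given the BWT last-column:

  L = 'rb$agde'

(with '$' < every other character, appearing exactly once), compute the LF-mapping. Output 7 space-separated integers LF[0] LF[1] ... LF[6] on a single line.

Answer: 6 2 0 1 5 3 4

Derivation:
Char counts: '$':1, 'a':1, 'b':1, 'd':1, 'e':1, 'g':1, 'r':1
C (first-col start): C('$')=0, C('a')=1, C('b')=2, C('d')=3, C('e')=4, C('g')=5, C('r')=6
L[0]='r': occ=0, LF[0]=C('r')+0=6+0=6
L[1]='b': occ=0, LF[1]=C('b')+0=2+0=2
L[2]='$': occ=0, LF[2]=C('$')+0=0+0=0
L[3]='a': occ=0, LF[3]=C('a')+0=1+0=1
L[4]='g': occ=0, LF[4]=C('g')+0=5+0=5
L[5]='d': occ=0, LF[5]=C('d')+0=3+0=3
L[6]='e': occ=0, LF[6]=C('e')+0=4+0=4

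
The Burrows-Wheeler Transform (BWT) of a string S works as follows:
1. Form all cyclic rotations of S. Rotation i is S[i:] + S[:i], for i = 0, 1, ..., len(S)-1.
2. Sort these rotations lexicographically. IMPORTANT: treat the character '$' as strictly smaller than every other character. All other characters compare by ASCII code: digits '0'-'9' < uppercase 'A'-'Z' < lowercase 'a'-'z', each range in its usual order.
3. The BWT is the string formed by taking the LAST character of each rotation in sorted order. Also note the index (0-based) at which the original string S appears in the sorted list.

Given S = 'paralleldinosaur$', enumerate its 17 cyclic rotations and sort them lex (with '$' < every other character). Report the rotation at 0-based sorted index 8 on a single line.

Answer: leldinosaur$paral

Derivation:
All 17 rotations (rotation i = S[i:]+S[:i]):
  rot[0] = paralleldinosaur$
  rot[1] = aralleldinosaur$p
  rot[2] = ralleldinosaur$pa
  rot[3] = alleldinosaur$par
  rot[4] = lleldinosaur$para
  rot[5] = leldinosaur$paral
  rot[6] = eldinosaur$parall
  rot[7] = ldinosaur$paralle
  rot[8] = dinosaur$parallel
  rot[9] = inosaur$paralleld
  rot[10] = nosaur$paralleldi
  rot[11] = osaur$paralleldin
  rot[12] = saur$paralleldino
  rot[13] = aur$paralleldinos
  rot[14] = ur$paralleldinosa
  rot[15] = r$paralleldinosau
  rot[16] = $paralleldinosaur
Sorted (with $ < everything):
  sorted[0] = $paralleldinosaur
  sorted[1] = alleldinosaur$par
  sorted[2] = aralleldinosaur$p
  sorted[3] = aur$paralleldinos
  sorted[4] = dinosaur$parallel
  sorted[5] = eldinosaur$parall
  sorted[6] = inosaur$paralleld
  sorted[7] = ldinosaur$paralle
  sorted[8] = leldinosaur$paral
  sorted[9] = lleldinosaur$para
  sorted[10] = nosaur$paralleldi
  sorted[11] = osaur$paralleldin
  sorted[12] = paralleldinosaur$
  sorted[13] = r$paralleldinosau
  sorted[14] = ralleldinosaur$pa
  sorted[15] = saur$paralleldino
  sorted[16] = ur$paralleldinosa
sorted[8] = leldinosaur$paral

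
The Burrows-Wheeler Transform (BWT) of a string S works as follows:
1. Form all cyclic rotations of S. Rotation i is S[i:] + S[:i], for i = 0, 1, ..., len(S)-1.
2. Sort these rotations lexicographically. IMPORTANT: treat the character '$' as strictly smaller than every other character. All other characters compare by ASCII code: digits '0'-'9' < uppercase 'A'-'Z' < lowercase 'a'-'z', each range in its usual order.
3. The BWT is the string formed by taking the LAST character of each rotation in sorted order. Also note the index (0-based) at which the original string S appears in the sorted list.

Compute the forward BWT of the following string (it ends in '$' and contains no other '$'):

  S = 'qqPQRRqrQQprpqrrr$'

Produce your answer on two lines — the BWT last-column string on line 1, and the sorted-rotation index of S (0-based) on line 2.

All 18 rotations (rotation i = S[i:]+S[:i]):
  rot[0] = qqPQRRqrQQprpqrrr$
  rot[1] = qPQRRqrQQprpqrrr$q
  rot[2] = PQRRqrQQprpqrrr$qq
  rot[3] = QRRqrQQprpqrrr$qqP
  rot[4] = RRqrQQprpqrrr$qqPQ
  rot[5] = RqrQQprpqrrr$qqPQR
  rot[6] = qrQQprpqrrr$qqPQRR
  rot[7] = rQQprpqrrr$qqPQRRq
  rot[8] = QQprpqrrr$qqPQRRqr
  rot[9] = Qprpqrrr$qqPQRRqrQ
  rot[10] = prpqrrr$qqPQRRqrQQ
  rot[11] = rpqrrr$qqPQRRqrQQp
  rot[12] = pqrrr$qqPQRRqrQQpr
  rot[13] = qrrr$qqPQRRqrQQprp
  rot[14] = rrr$qqPQRRqrQQprpq
  rot[15] = rr$qqPQRRqrQQprpqr
  rot[16] = r$qqPQRRqrQQprpqrr
  rot[17] = $qqPQRRqrQQprpqrrr
Sorted (with $ < everything):
  sorted[0] = $qqPQRRqrQQprpqrrr  (last char: 'r')
  sorted[1] = PQRRqrQQprpqrrr$qq  (last char: 'q')
  sorted[2] = QQprpqrrr$qqPQRRqr  (last char: 'r')
  sorted[3] = QRRqrQQprpqrrr$qqP  (last char: 'P')
  sorted[4] = Qprpqrrr$qqPQRRqrQ  (last char: 'Q')
  sorted[5] = RRqrQQprpqrrr$qqPQ  (last char: 'Q')
  sorted[6] = RqrQQprpqrrr$qqPQR  (last char: 'R')
  sorted[7] = pqrrr$qqPQRRqrQQpr  (last char: 'r')
  sorted[8] = prpqrrr$qqPQRRqrQQ  (last char: 'Q')
  sorted[9] = qPQRRqrQQprpqrrr$q  (last char: 'q')
  sorted[10] = qqPQRRqrQQprpqrrr$  (last char: '$')
  sorted[11] = qrQQprpqrrr$qqPQRR  (last char: 'R')
  sorted[12] = qrrr$qqPQRRqrQQprp  (last char: 'p')
  sorted[13] = r$qqPQRRqrQQprpqrr  (last char: 'r')
  sorted[14] = rQQprpqrrr$qqPQRRq  (last char: 'q')
  sorted[15] = rpqrrr$qqPQRRqrQQp  (last char: 'p')
  sorted[16] = rr$qqPQRRqrQQprpqr  (last char: 'r')
  sorted[17] = rrr$qqPQRRqrQQprpq  (last char: 'q')
Last column: rqrPQQRrQq$Rprqprq
Original string S is at sorted index 10

Answer: rqrPQQRrQq$Rprqprq
10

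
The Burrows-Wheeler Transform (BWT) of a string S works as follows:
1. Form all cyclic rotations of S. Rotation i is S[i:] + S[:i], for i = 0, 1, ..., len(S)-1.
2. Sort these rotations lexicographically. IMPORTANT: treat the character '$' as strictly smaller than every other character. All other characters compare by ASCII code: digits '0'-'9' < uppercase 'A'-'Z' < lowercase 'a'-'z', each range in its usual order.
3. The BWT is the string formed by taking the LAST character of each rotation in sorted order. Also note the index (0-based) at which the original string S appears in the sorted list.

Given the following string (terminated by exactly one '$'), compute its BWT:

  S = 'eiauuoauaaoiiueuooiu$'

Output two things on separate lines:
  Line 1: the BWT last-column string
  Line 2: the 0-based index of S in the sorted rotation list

Answer: uuaoi$ueooiuaouiaiuea
5

Derivation:
All 21 rotations (rotation i = S[i:]+S[:i]):
  rot[0] = eiauuoauaaoiiueuooiu$
  rot[1] = iauuoauaaoiiueuooiu$e
  rot[2] = auuoauaaoiiueuooiu$ei
  rot[3] = uuoauaaoiiueuooiu$eia
  rot[4] = uoauaaoiiueuooiu$eiau
  rot[5] = oauaaoiiueuooiu$eiauu
  rot[6] = auaaoiiueuooiu$eiauuo
  rot[7] = uaaoiiueuooiu$eiauuoa
  rot[8] = aaoiiueuooiu$eiauuoau
  rot[9] = aoiiueuooiu$eiauuoaua
  rot[10] = oiiueuooiu$eiauuoauaa
  rot[11] = iiueuooiu$eiauuoauaao
  rot[12] = iueuooiu$eiauuoauaaoi
  rot[13] = ueuooiu$eiauuoauaaoii
  rot[14] = euooiu$eiauuoauaaoiiu
  rot[15] = uooiu$eiauuoauaaoiiue
  rot[16] = ooiu$eiauuoauaaoiiueu
  rot[17] = oiu$eiauuoauaaoiiueuo
  rot[18] = iu$eiauuoauaaoiiueuoo
  rot[19] = u$eiauuoauaaoiiueuooi
  rot[20] = $eiauuoauaaoiiueuooiu
Sorted (with $ < everything):
  sorted[0] = $eiauuoauaaoiiueuooiu  (last char: 'u')
  sorted[1] = aaoiiueuooiu$eiauuoau  (last char: 'u')
  sorted[2] = aoiiueuooiu$eiauuoaua  (last char: 'a')
  sorted[3] = auaaoiiueuooiu$eiauuo  (last char: 'o')
  sorted[4] = auuoauaaoiiueuooiu$ei  (last char: 'i')
  sorted[5] = eiauuoauaaoiiueuooiu$  (last char: '$')
  sorted[6] = euooiu$eiauuoauaaoiiu  (last char: 'u')
  sorted[7] = iauuoauaaoiiueuooiu$e  (last char: 'e')
  sorted[8] = iiueuooiu$eiauuoauaao  (last char: 'o')
  sorted[9] = iu$eiauuoauaaoiiueuoo  (last char: 'o')
  sorted[10] = iueuooiu$eiauuoauaaoi  (last char: 'i')
  sorted[11] = oauaaoiiueuooiu$eiauu  (last char: 'u')
  sorted[12] = oiiueuooiu$eiauuoauaa  (last char: 'a')
  sorted[13] = oiu$eiauuoauaaoiiueuo  (last char: 'o')
  sorted[14] = ooiu$eiauuoauaaoiiueu  (last char: 'u')
  sorted[15] = u$eiauuoauaaoiiueuooi  (last char: 'i')
  sorted[16] = uaaoiiueuooiu$eiauuoa  (last char: 'a')
  sorted[17] = ueuooiu$eiauuoauaaoii  (last char: 'i')
  sorted[18] = uoauaaoiiueuooiu$eiau  (last char: 'u')
  sorted[19] = uooiu$eiauuoauaaoiiue  (last char: 'e')
  sorted[20] = uuoauaaoiiueuooiu$eia  (last char: 'a')
Last column: uuaoi$ueooiuaouiaiuea
Original string S is at sorted index 5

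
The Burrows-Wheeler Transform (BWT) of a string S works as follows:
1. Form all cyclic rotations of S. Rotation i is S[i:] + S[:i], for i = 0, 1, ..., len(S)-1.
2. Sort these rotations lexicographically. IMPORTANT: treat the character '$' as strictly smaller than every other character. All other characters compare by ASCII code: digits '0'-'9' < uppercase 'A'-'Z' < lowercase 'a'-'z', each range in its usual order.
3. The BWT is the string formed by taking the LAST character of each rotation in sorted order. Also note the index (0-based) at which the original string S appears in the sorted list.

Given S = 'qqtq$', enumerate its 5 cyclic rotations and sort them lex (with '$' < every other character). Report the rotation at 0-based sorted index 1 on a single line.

Answer: q$qqt

Derivation:
All 5 rotations (rotation i = S[i:]+S[:i]):
  rot[0] = qqtq$
  rot[1] = qtq$q
  rot[2] = tq$qq
  rot[3] = q$qqt
  rot[4] = $qqtq
Sorted (with $ < everything):
  sorted[0] = $qqtq
  sorted[1] = q$qqt
  sorted[2] = qqtq$
  sorted[3] = qtq$q
  sorted[4] = tq$qq
sorted[1] = q$qqt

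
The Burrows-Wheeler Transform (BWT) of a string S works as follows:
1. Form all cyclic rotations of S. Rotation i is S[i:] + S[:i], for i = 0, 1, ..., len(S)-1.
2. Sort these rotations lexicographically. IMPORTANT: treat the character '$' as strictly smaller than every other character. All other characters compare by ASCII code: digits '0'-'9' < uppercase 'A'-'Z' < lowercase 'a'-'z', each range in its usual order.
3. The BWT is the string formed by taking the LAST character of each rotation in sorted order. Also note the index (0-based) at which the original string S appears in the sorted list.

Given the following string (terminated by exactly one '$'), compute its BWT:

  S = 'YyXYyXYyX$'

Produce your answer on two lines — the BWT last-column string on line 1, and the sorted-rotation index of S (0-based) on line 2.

Answer: XyyyXX$YYY
6

Derivation:
All 10 rotations (rotation i = S[i:]+S[:i]):
  rot[0] = YyXYyXYyX$
  rot[1] = yXYyXYyX$Y
  rot[2] = XYyXYyX$Yy
  rot[3] = YyXYyX$YyX
  rot[4] = yXYyX$YyXY
  rot[5] = XYyX$YyXYy
  rot[6] = YyX$YyXYyX
  rot[7] = yX$YyXYyXY
  rot[8] = X$YyXYyXYy
  rot[9] = $YyXYyXYyX
Sorted (with $ < everything):
  sorted[0] = $YyXYyXYyX  (last char: 'X')
  sorted[1] = X$YyXYyXYy  (last char: 'y')
  sorted[2] = XYyX$YyXYy  (last char: 'y')
  sorted[3] = XYyXYyX$Yy  (last char: 'y')
  sorted[4] = YyX$YyXYyX  (last char: 'X')
  sorted[5] = YyXYyX$YyX  (last char: 'X')
  sorted[6] = YyXYyXYyX$  (last char: '$')
  sorted[7] = yX$YyXYyXY  (last char: 'Y')
  sorted[8] = yXYyX$YyXY  (last char: 'Y')
  sorted[9] = yXYyXYyX$Y  (last char: 'Y')
Last column: XyyyXX$YYY
Original string S is at sorted index 6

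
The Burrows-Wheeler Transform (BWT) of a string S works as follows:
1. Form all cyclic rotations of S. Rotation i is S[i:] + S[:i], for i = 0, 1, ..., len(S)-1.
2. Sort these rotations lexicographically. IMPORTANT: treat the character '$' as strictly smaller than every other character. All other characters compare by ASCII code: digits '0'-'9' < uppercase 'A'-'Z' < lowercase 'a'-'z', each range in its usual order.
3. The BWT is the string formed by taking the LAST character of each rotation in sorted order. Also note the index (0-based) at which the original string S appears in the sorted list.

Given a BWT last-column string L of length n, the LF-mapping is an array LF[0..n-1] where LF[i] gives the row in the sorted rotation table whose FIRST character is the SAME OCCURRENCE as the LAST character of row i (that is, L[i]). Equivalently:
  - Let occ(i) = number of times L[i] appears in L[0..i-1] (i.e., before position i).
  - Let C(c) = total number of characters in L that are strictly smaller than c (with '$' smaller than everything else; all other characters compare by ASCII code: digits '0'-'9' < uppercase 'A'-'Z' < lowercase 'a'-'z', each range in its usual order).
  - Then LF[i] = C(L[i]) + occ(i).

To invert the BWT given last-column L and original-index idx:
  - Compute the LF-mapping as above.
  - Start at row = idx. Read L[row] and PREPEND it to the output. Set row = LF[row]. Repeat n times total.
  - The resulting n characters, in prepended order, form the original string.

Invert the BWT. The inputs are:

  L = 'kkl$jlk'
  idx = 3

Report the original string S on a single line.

Answer: kjkllk$

Derivation:
LF mapping: 2 3 5 0 1 6 4
Walk LF starting at row 3, prepending L[row]:
  step 1: row=3, L[3]='$', prepend. Next row=LF[3]=0
  step 2: row=0, L[0]='k', prepend. Next row=LF[0]=2
  step 3: row=2, L[2]='l', prepend. Next row=LF[2]=5
  step 4: row=5, L[5]='l', prepend. Next row=LF[5]=6
  step 5: row=6, L[6]='k', prepend. Next row=LF[6]=4
  step 6: row=4, L[4]='j', prepend. Next row=LF[4]=1
  step 7: row=1, L[1]='k', prepend. Next row=LF[1]=3
Reversed output: kjkllk$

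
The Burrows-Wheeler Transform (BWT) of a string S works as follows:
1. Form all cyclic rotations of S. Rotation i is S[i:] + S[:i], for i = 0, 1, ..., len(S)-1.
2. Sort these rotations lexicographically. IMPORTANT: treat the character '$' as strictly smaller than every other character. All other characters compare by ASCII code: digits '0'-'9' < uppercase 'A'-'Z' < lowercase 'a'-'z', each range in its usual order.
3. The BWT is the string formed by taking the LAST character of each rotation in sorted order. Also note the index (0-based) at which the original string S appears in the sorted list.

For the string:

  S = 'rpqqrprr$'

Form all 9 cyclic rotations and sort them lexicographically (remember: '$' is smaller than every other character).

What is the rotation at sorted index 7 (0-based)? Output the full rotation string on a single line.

Answer: rprr$rpqq

Derivation:
All 9 rotations (rotation i = S[i:]+S[:i]):
  rot[0] = rpqqrprr$
  rot[1] = pqqrprr$r
  rot[2] = qqrprr$rp
  rot[3] = qrprr$rpq
  rot[4] = rprr$rpqq
  rot[5] = prr$rpqqr
  rot[6] = rr$rpqqrp
  rot[7] = r$rpqqrpr
  rot[8] = $rpqqrprr
Sorted (with $ < everything):
  sorted[0] = $rpqqrprr
  sorted[1] = pqqrprr$r
  sorted[2] = prr$rpqqr
  sorted[3] = qqrprr$rp
  sorted[4] = qrprr$rpq
  sorted[5] = r$rpqqrpr
  sorted[6] = rpqqrprr$
  sorted[7] = rprr$rpqq
  sorted[8] = rr$rpqqrp
sorted[7] = rprr$rpqq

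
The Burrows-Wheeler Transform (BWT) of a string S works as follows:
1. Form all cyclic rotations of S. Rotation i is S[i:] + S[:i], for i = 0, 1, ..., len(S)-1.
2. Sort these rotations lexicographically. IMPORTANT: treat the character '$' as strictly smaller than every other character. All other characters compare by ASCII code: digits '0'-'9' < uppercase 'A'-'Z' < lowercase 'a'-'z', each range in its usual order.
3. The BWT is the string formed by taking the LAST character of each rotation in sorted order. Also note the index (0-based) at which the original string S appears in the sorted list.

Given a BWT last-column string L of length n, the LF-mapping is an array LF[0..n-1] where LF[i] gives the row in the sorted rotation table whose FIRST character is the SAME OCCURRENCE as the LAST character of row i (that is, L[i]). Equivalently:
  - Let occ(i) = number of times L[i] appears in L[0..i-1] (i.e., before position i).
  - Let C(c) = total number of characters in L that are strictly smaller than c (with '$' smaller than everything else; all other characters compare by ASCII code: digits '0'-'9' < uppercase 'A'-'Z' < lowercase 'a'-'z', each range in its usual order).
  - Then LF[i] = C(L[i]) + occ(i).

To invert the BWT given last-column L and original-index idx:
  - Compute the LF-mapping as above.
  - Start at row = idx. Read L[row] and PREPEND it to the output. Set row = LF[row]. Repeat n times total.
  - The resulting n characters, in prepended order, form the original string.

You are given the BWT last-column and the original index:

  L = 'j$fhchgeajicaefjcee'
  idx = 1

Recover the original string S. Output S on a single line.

Answer: aejejifageehccfhcj$

Derivation:
LF mapping: 16 0 10 13 3 14 12 6 1 17 15 4 2 7 11 18 5 8 9
Walk LF starting at row 1, prepending L[row]:
  step 1: row=1, L[1]='$', prepend. Next row=LF[1]=0
  step 2: row=0, L[0]='j', prepend. Next row=LF[0]=16
  step 3: row=16, L[16]='c', prepend. Next row=LF[16]=5
  step 4: row=5, L[5]='h', prepend. Next row=LF[5]=14
  step 5: row=14, L[14]='f', prepend. Next row=LF[14]=11
  step 6: row=11, L[11]='c', prepend. Next row=LF[11]=4
  step 7: row=4, L[4]='c', prepend. Next row=LF[4]=3
  step 8: row=3, L[3]='h', prepend. Next row=LF[3]=13
  step 9: row=13, L[13]='e', prepend. Next row=LF[13]=7
  step 10: row=7, L[7]='e', prepend. Next row=LF[7]=6
  step 11: row=6, L[6]='g', prepend. Next row=LF[6]=12
  step 12: row=12, L[12]='a', prepend. Next row=LF[12]=2
  step 13: row=2, L[2]='f', prepend. Next row=LF[2]=10
  step 14: row=10, L[10]='i', prepend. Next row=LF[10]=15
  step 15: row=15, L[15]='j', prepend. Next row=LF[15]=18
  step 16: row=18, L[18]='e', prepend. Next row=LF[18]=9
  step 17: row=9, L[9]='j', prepend. Next row=LF[9]=17
  step 18: row=17, L[17]='e', prepend. Next row=LF[17]=8
  step 19: row=8, L[8]='a', prepend. Next row=LF[8]=1
Reversed output: aejejifageehccfhcj$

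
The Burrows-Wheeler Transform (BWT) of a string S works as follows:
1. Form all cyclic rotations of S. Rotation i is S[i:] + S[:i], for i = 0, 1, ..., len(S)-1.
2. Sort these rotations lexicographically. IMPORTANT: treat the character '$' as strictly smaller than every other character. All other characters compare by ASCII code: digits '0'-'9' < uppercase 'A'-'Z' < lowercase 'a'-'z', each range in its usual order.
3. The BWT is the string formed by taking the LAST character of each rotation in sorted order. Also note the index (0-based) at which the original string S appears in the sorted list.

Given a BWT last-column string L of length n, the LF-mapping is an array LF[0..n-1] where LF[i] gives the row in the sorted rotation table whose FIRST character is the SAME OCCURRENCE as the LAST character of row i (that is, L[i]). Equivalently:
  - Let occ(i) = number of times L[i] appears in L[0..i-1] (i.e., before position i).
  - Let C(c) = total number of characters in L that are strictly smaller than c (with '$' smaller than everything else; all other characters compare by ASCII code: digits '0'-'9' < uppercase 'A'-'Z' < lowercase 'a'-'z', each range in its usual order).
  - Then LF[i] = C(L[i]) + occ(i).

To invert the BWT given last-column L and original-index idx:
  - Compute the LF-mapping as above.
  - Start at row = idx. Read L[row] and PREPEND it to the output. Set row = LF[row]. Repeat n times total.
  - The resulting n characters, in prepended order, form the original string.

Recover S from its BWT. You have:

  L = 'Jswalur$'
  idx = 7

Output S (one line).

Answer: walrusJ$

Derivation:
LF mapping: 1 5 7 2 3 6 4 0
Walk LF starting at row 7, prepending L[row]:
  step 1: row=7, L[7]='$', prepend. Next row=LF[7]=0
  step 2: row=0, L[0]='J', prepend. Next row=LF[0]=1
  step 3: row=1, L[1]='s', prepend. Next row=LF[1]=5
  step 4: row=5, L[5]='u', prepend. Next row=LF[5]=6
  step 5: row=6, L[6]='r', prepend. Next row=LF[6]=4
  step 6: row=4, L[4]='l', prepend. Next row=LF[4]=3
  step 7: row=3, L[3]='a', prepend. Next row=LF[3]=2
  step 8: row=2, L[2]='w', prepend. Next row=LF[2]=7
Reversed output: walrusJ$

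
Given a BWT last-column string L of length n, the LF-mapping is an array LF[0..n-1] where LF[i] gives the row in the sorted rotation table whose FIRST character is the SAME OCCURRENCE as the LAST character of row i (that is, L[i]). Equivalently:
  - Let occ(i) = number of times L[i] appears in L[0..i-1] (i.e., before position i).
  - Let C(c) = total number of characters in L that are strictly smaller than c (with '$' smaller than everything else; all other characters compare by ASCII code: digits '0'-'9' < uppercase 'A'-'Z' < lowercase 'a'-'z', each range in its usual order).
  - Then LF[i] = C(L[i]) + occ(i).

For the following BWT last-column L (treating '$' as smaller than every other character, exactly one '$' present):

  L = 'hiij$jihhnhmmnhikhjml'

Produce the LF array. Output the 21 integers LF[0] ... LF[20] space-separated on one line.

Answer: 1 7 8 11 0 12 9 2 3 19 4 16 17 20 5 10 14 6 13 18 15

Derivation:
Char counts: '$':1, 'h':6, 'i':4, 'j':3, 'k':1, 'l':1, 'm':3, 'n':2
C (first-col start): C('$')=0, C('h')=1, C('i')=7, C('j')=11, C('k')=14, C('l')=15, C('m')=16, C('n')=19
L[0]='h': occ=0, LF[0]=C('h')+0=1+0=1
L[1]='i': occ=0, LF[1]=C('i')+0=7+0=7
L[2]='i': occ=1, LF[2]=C('i')+1=7+1=8
L[3]='j': occ=0, LF[3]=C('j')+0=11+0=11
L[4]='$': occ=0, LF[4]=C('$')+0=0+0=0
L[5]='j': occ=1, LF[5]=C('j')+1=11+1=12
L[6]='i': occ=2, LF[6]=C('i')+2=7+2=9
L[7]='h': occ=1, LF[7]=C('h')+1=1+1=2
L[8]='h': occ=2, LF[8]=C('h')+2=1+2=3
L[9]='n': occ=0, LF[9]=C('n')+0=19+0=19
L[10]='h': occ=3, LF[10]=C('h')+3=1+3=4
L[11]='m': occ=0, LF[11]=C('m')+0=16+0=16
L[12]='m': occ=1, LF[12]=C('m')+1=16+1=17
L[13]='n': occ=1, LF[13]=C('n')+1=19+1=20
L[14]='h': occ=4, LF[14]=C('h')+4=1+4=5
L[15]='i': occ=3, LF[15]=C('i')+3=7+3=10
L[16]='k': occ=0, LF[16]=C('k')+0=14+0=14
L[17]='h': occ=5, LF[17]=C('h')+5=1+5=6
L[18]='j': occ=2, LF[18]=C('j')+2=11+2=13
L[19]='m': occ=2, LF[19]=C('m')+2=16+2=18
L[20]='l': occ=0, LF[20]=C('l')+0=15+0=15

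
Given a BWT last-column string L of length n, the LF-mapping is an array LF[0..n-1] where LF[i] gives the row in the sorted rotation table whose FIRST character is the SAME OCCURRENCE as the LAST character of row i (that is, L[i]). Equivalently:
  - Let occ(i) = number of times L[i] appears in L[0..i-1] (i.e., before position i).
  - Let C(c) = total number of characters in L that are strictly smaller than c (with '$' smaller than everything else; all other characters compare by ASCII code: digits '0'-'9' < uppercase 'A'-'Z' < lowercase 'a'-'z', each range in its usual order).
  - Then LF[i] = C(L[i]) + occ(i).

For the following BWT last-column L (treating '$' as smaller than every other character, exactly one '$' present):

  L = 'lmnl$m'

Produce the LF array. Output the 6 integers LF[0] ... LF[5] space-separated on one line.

Char counts: '$':1, 'l':2, 'm':2, 'n':1
C (first-col start): C('$')=0, C('l')=1, C('m')=3, C('n')=5
L[0]='l': occ=0, LF[0]=C('l')+0=1+0=1
L[1]='m': occ=0, LF[1]=C('m')+0=3+0=3
L[2]='n': occ=0, LF[2]=C('n')+0=5+0=5
L[3]='l': occ=1, LF[3]=C('l')+1=1+1=2
L[4]='$': occ=0, LF[4]=C('$')+0=0+0=0
L[5]='m': occ=1, LF[5]=C('m')+1=3+1=4

Answer: 1 3 5 2 0 4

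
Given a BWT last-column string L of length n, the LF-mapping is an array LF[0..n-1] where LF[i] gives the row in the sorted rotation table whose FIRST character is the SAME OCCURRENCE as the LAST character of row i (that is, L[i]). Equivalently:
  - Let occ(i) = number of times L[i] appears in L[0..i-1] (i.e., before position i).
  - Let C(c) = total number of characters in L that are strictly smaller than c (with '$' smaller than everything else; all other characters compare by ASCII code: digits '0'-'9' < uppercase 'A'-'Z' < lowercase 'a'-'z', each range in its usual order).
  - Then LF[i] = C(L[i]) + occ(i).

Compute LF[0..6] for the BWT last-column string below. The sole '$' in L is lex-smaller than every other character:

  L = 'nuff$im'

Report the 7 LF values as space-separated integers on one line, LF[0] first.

Char counts: '$':1, 'f':2, 'i':1, 'm':1, 'n':1, 'u':1
C (first-col start): C('$')=0, C('f')=1, C('i')=3, C('m')=4, C('n')=5, C('u')=6
L[0]='n': occ=0, LF[0]=C('n')+0=5+0=5
L[1]='u': occ=0, LF[1]=C('u')+0=6+0=6
L[2]='f': occ=0, LF[2]=C('f')+0=1+0=1
L[3]='f': occ=1, LF[3]=C('f')+1=1+1=2
L[4]='$': occ=0, LF[4]=C('$')+0=0+0=0
L[5]='i': occ=0, LF[5]=C('i')+0=3+0=3
L[6]='m': occ=0, LF[6]=C('m')+0=4+0=4

Answer: 5 6 1 2 0 3 4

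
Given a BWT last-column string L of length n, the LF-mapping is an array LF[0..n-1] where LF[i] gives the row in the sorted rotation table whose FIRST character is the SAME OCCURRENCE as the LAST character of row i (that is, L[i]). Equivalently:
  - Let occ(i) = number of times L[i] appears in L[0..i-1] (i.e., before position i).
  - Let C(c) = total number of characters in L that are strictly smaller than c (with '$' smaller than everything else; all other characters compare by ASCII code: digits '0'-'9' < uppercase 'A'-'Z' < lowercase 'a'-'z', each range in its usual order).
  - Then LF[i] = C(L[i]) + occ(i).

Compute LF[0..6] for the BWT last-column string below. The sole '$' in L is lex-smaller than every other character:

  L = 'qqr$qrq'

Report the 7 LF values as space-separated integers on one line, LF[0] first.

Answer: 1 2 5 0 3 6 4

Derivation:
Char counts: '$':1, 'q':4, 'r':2
C (first-col start): C('$')=0, C('q')=1, C('r')=5
L[0]='q': occ=0, LF[0]=C('q')+0=1+0=1
L[1]='q': occ=1, LF[1]=C('q')+1=1+1=2
L[2]='r': occ=0, LF[2]=C('r')+0=5+0=5
L[3]='$': occ=0, LF[3]=C('$')+0=0+0=0
L[4]='q': occ=2, LF[4]=C('q')+2=1+2=3
L[5]='r': occ=1, LF[5]=C('r')+1=5+1=6
L[6]='q': occ=3, LF[6]=C('q')+3=1+3=4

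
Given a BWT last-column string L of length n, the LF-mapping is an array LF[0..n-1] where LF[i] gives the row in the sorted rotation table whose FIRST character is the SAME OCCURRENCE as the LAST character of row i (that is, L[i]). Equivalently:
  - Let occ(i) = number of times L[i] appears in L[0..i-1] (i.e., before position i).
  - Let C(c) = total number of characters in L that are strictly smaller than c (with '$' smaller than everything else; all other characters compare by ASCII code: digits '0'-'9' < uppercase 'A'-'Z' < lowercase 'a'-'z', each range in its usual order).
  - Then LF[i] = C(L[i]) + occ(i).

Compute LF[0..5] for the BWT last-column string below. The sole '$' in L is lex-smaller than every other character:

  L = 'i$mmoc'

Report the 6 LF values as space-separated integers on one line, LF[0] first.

Char counts: '$':1, 'c':1, 'i':1, 'm':2, 'o':1
C (first-col start): C('$')=0, C('c')=1, C('i')=2, C('m')=3, C('o')=5
L[0]='i': occ=0, LF[0]=C('i')+0=2+0=2
L[1]='$': occ=0, LF[1]=C('$')+0=0+0=0
L[2]='m': occ=0, LF[2]=C('m')+0=3+0=3
L[3]='m': occ=1, LF[3]=C('m')+1=3+1=4
L[4]='o': occ=0, LF[4]=C('o')+0=5+0=5
L[5]='c': occ=0, LF[5]=C('c')+0=1+0=1

Answer: 2 0 3 4 5 1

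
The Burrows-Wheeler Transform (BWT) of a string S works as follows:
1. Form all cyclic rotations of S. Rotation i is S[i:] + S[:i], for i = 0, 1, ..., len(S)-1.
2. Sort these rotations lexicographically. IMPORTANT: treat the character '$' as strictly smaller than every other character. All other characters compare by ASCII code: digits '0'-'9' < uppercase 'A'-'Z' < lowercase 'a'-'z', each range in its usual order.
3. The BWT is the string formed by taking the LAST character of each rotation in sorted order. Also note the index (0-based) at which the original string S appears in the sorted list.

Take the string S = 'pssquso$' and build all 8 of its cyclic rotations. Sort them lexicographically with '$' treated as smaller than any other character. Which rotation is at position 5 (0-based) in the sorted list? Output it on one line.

Answer: squso$ps

Derivation:
All 8 rotations (rotation i = S[i:]+S[:i]):
  rot[0] = pssquso$
  rot[1] = ssquso$p
  rot[2] = squso$ps
  rot[3] = quso$pss
  rot[4] = uso$pssq
  rot[5] = so$pssqu
  rot[6] = o$pssqus
  rot[7] = $pssquso
Sorted (with $ < everything):
  sorted[0] = $pssquso
  sorted[1] = o$pssqus
  sorted[2] = pssquso$
  sorted[3] = quso$pss
  sorted[4] = so$pssqu
  sorted[5] = squso$ps
  sorted[6] = ssquso$p
  sorted[7] = uso$pssq
sorted[5] = squso$ps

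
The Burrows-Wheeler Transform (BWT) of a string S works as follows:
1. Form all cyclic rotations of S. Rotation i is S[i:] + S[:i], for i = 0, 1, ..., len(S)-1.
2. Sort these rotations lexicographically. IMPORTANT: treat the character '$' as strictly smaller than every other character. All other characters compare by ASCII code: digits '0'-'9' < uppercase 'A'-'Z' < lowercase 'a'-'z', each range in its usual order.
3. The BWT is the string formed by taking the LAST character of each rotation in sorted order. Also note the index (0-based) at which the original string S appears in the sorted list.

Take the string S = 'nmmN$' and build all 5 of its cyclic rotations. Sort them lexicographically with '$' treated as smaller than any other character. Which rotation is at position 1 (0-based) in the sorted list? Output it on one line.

All 5 rotations (rotation i = S[i:]+S[:i]):
  rot[0] = nmmN$
  rot[1] = mmN$n
  rot[2] = mN$nm
  rot[3] = N$nmm
  rot[4] = $nmmN
Sorted (with $ < everything):
  sorted[0] = $nmmN
  sorted[1] = N$nmm
  sorted[2] = mN$nm
  sorted[3] = mmN$n
  sorted[4] = nmmN$
sorted[1] = N$nmm

Answer: N$nmm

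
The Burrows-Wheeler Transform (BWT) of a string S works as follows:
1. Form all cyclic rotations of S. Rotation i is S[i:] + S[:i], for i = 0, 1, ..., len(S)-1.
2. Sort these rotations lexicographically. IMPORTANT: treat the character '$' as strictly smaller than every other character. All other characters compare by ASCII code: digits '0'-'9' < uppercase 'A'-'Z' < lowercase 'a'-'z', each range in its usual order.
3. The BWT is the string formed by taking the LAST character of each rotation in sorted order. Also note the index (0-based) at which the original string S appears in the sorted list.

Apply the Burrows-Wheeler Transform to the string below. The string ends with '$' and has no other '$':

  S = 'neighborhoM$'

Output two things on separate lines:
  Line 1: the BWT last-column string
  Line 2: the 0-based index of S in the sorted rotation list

Answer: Mohnigre$hbo
8

Derivation:
All 12 rotations (rotation i = S[i:]+S[:i]):
  rot[0] = neighborhoM$
  rot[1] = eighborhoM$n
  rot[2] = ighborhoM$ne
  rot[3] = ghborhoM$nei
  rot[4] = hborhoM$neig
  rot[5] = borhoM$neigh
  rot[6] = orhoM$neighb
  rot[7] = rhoM$neighbo
  rot[8] = hoM$neighbor
  rot[9] = oM$neighborh
  rot[10] = M$neighborho
  rot[11] = $neighborhoM
Sorted (with $ < everything):
  sorted[0] = $neighborhoM  (last char: 'M')
  sorted[1] = M$neighborho  (last char: 'o')
  sorted[2] = borhoM$neigh  (last char: 'h')
  sorted[3] = eighborhoM$n  (last char: 'n')
  sorted[4] = ghborhoM$nei  (last char: 'i')
  sorted[5] = hborhoM$neig  (last char: 'g')
  sorted[6] = hoM$neighbor  (last char: 'r')
  sorted[7] = ighborhoM$ne  (last char: 'e')
  sorted[8] = neighborhoM$  (last char: '$')
  sorted[9] = oM$neighborh  (last char: 'h')
  sorted[10] = orhoM$neighb  (last char: 'b')
  sorted[11] = rhoM$neighbo  (last char: 'o')
Last column: Mohnigre$hbo
Original string S is at sorted index 8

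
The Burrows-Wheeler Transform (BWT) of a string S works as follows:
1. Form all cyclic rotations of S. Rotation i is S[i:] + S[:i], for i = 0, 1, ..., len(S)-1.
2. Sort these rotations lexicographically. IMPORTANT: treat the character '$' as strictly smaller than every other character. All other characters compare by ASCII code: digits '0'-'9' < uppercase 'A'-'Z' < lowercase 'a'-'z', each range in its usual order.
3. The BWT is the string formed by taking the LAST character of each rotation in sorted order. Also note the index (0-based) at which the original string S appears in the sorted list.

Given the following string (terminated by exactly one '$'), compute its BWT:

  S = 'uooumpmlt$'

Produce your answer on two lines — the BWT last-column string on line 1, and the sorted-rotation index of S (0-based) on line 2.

Answer: tmpuuomlo$
9

Derivation:
All 10 rotations (rotation i = S[i:]+S[:i]):
  rot[0] = uooumpmlt$
  rot[1] = ooumpmlt$u
  rot[2] = oumpmlt$uo
  rot[3] = umpmlt$uoo
  rot[4] = mpmlt$uoou
  rot[5] = pmlt$uooum
  rot[6] = mlt$uooump
  rot[7] = lt$uooumpm
  rot[8] = t$uooumpml
  rot[9] = $uooumpmlt
Sorted (with $ < everything):
  sorted[0] = $uooumpmlt  (last char: 't')
  sorted[1] = lt$uooumpm  (last char: 'm')
  sorted[2] = mlt$uooump  (last char: 'p')
  sorted[3] = mpmlt$uoou  (last char: 'u')
  sorted[4] = ooumpmlt$u  (last char: 'u')
  sorted[5] = oumpmlt$uo  (last char: 'o')
  sorted[6] = pmlt$uooum  (last char: 'm')
  sorted[7] = t$uooumpml  (last char: 'l')
  sorted[8] = umpmlt$uoo  (last char: 'o')
  sorted[9] = uooumpmlt$  (last char: '$')
Last column: tmpuuomlo$
Original string S is at sorted index 9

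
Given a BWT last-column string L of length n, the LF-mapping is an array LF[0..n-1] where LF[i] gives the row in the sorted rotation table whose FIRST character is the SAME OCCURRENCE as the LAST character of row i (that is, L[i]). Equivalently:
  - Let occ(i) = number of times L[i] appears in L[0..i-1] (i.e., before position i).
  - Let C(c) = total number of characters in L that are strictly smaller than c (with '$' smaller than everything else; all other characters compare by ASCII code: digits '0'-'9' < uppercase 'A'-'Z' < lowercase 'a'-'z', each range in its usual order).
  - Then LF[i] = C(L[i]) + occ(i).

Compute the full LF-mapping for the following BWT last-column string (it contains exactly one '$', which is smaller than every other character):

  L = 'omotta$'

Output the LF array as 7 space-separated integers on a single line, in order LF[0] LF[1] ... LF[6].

Char counts: '$':1, 'a':1, 'm':1, 'o':2, 't':2
C (first-col start): C('$')=0, C('a')=1, C('m')=2, C('o')=3, C('t')=5
L[0]='o': occ=0, LF[0]=C('o')+0=3+0=3
L[1]='m': occ=0, LF[1]=C('m')+0=2+0=2
L[2]='o': occ=1, LF[2]=C('o')+1=3+1=4
L[3]='t': occ=0, LF[3]=C('t')+0=5+0=5
L[4]='t': occ=1, LF[4]=C('t')+1=5+1=6
L[5]='a': occ=0, LF[5]=C('a')+0=1+0=1
L[6]='$': occ=0, LF[6]=C('$')+0=0+0=0

Answer: 3 2 4 5 6 1 0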